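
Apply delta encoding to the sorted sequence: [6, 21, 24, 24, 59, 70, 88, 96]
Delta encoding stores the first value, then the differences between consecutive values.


First value: 6
Deltas:
  21 - 6 = 15
  24 - 21 = 3
  24 - 24 = 0
  59 - 24 = 35
  70 - 59 = 11
  88 - 70 = 18
  96 - 88 = 8


Delta encoded: [6, 15, 3, 0, 35, 11, 18, 8]


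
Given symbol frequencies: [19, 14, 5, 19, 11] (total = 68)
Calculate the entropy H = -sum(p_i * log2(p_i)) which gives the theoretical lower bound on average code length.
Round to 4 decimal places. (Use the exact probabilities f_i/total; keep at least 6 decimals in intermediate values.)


Per-symbol terms -p_i * log2(p_i) with p_i = f_i/68:
  p = 19/68 = 0.279412: log2(p) = -1.839535, -p*log2(p) = 0.513988
  p = 14/68 = 0.205882: log2(p) = -2.280108, -p*log2(p) = 0.469434
  p = 5/68 = 0.073529: log2(p) = -3.765535, -p*log2(p) = 0.276878
  p = 19/68 = 0.279412: log2(p) = -1.839535, -p*log2(p) = 0.513988
  p = 11/68 = 0.161765: log2(p) = -2.628031, -p*log2(p) = 0.425123
H = 0.513988 + 0.469434 + 0.276878 + 0.513988 + 0.425123 = 2.199411

H = 2.1994 bits/symbol


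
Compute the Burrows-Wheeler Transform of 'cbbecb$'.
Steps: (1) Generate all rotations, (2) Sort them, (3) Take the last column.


Rotations (sorted):
  0: $cbbecb -> last char: b
  1: b$cbbec -> last char: c
  2: bbecb$c -> last char: c
  3: becb$cb -> last char: b
  4: cb$cbbe -> last char: e
  5: cbbecb$ -> last char: $
  6: ecb$cbb -> last char: b


BWT = bccbe$b


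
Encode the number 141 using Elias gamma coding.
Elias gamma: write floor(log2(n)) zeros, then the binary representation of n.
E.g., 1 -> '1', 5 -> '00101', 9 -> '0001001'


num_bits = floor(log2(141)) + 1 = 8
leading_zeros = num_bits - 1 = 7
binary(141) = 10001101

Elias gamma(141) = '0000000' + '10001101' = 000000010001101 (15 bits)


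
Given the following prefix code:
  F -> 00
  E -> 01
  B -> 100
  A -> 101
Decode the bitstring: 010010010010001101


Decoding step by step:
Bits 01 -> E
Bits 00 -> F
Bits 100 -> B
Bits 100 -> B
Bits 100 -> B
Bits 01 -> E
Bits 101 -> A


Decoded message: EFBBBEA


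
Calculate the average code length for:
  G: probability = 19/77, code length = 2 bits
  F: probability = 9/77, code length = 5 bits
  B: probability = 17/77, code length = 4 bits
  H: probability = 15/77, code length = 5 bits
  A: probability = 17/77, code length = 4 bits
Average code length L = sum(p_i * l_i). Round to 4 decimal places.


Weighted contributions p_i * l_i:
  G: (19/77) * 2 = 38/77
  F: (9/77) * 5 = 45/77
  B: (17/77) * 4 = 68/77
  H: (15/77) * 5 = 75/77
  A: (17/77) * 4 = 68/77
Sum = (38 + 45 + 68 + 75 + 68)/77 = 294/77

L = 294/77 = 3.8182 bits/symbol


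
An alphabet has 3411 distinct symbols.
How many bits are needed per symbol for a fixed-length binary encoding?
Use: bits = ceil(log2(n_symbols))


log2(3411) = 11.736
Bracket: 2^11 = 2048 < 3411 <= 2^12 = 4096
So ceil(log2(3411)) = 12

bits = ceil(log2(3411)) = ceil(11.736) = 12 bits


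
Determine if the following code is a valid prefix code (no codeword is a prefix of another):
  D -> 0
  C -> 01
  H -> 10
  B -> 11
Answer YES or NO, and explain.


Checking each pair (does one codeword prefix another?):
  D='0' vs C='01': prefix -- VIOLATION

NO -- this is NOT a valid prefix code. D (0) is a prefix of C (01).


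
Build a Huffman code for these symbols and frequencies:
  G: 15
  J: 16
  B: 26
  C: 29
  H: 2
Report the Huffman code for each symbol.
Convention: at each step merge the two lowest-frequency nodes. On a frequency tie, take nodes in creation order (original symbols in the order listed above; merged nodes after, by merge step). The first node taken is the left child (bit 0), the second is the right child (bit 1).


Huffman tree construction:
Step 1: Merge H(2) + G(15) = 17
Step 2: Merge J(16) + (H+G)(17) = 33
Step 3: Merge B(26) + C(29) = 55
Step 4: Merge (J+(H+G))(33) + (B+C)(55) = 88
Read each symbol's code off the tree from the root (left child = 0, right child = 1).

Codes:
  G: 011 (length 3)
  J: 00 (length 2)
  B: 10 (length 2)
  C: 11 (length 2)
  H: 010 (length 3)
Average code length: 193/88 = 2.1932 bits/symbol


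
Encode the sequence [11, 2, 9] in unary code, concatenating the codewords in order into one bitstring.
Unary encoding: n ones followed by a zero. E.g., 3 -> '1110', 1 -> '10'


Encode each number as n ones followed by a terminating 0:
  11 -> 111111111110 (12 bits)
  2 -> 110 (3 bits)
  9 -> 1111111110 (10 bits)
Total length = 12 + 3 + 10 = 25 bits.

Unary([11, 2, 9]) = 1111111111101101111111110 (25 bits)


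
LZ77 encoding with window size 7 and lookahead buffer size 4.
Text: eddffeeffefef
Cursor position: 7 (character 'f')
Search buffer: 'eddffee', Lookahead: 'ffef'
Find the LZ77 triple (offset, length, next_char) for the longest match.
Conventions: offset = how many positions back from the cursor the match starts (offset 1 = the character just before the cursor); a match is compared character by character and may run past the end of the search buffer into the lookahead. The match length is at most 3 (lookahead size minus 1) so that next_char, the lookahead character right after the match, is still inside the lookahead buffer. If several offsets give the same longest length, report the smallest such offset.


Try each offset into the search buffer:
  offset=1 (pos 6, char 'e'): match length 0
  offset=2 (pos 5, char 'e'): match length 0
  offset=3 (pos 4, char 'f'): match length 1
  offset=4 (pos 3, char 'f'): match length 3
  offset=5 (pos 2, char 'd'): match length 0
  offset=6 (pos 1, char 'd'): match length 0
  offset=7 (pos 0, char 'e'): match length 0
Longest match has length 3 at offset 4.
next_char = character at position 7 + 3 = 10 -> 'f'

Best match: offset=4, length=3 (matching 'ffe' starting at position 3)
LZ77 triple: (4, 3, 'f')


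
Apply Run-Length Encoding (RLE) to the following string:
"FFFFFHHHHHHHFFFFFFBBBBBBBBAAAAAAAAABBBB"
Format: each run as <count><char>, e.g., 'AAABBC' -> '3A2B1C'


Scanning runs left to right:
  i=0: run of 'F' x 5 -> '5F'
  i=5: run of 'H' x 7 -> '7H'
  i=12: run of 'F' x 6 -> '6F'
  i=18: run of 'B' x 8 -> '8B'
  i=26: run of 'A' x 9 -> '9A'
  i=35: run of 'B' x 4 -> '4B'

RLE = 5F7H6F8B9A4B


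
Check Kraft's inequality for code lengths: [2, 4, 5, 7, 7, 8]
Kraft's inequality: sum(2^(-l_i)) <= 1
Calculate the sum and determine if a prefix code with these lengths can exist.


Sum = 2^(-2) + 2^(-4) + 2^(-5) + 2^(-7) + 2^(-7) + 2^(-8)
    = 0.25 + 0.0625 + 0.03125 + 0.0078125 + 0.0078125 + 0.00390625
    = 93/256 = 0.36328125
Since 0.36328125 <= 1, Kraft's inequality IS satisfied.
A prefix code with these lengths CAN exist.

Kraft sum = 0.36328125. Satisfied.


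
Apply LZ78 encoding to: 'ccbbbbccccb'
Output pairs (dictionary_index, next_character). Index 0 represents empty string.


LZ78 encoding steps:
Dictionary: {0: ''}
Step 1: w='' (idx 0), next='c' -> output (0, 'c'), add 'c' as idx 1
Step 2: w='c' (idx 1), next='b' -> output (1, 'b'), add 'cb' as idx 2
Step 3: w='' (idx 0), next='b' -> output (0, 'b'), add 'b' as idx 3
Step 4: w='b' (idx 3), next='b' -> output (3, 'b'), add 'bb' as idx 4
Step 5: w='c' (idx 1), next='c' -> output (1, 'c'), add 'cc' as idx 5
Step 6: w='cc' (idx 5), next='b' -> output (5, 'b'), add 'ccb' as idx 6


Encoded: [(0, 'c'), (1, 'b'), (0, 'b'), (3, 'b'), (1, 'c'), (5, 'b')]


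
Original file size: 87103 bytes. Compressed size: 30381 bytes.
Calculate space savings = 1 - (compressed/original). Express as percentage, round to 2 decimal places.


ratio = compressed/original = 30381/87103 = 0.348794
savings = 1 - ratio = 1 - 0.348794 = 0.651206
as a percentage: 0.651206 * 100 = 65.12%

Space savings = 1 - 30381/87103 = 65.12%


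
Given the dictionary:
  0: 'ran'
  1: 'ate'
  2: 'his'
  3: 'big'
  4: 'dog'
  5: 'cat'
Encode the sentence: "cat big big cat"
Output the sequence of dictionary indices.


Look up each word in the dictionary:
  'cat' -> 5
  'big' -> 3
  'big' -> 3
  'cat' -> 5

Encoded: [5, 3, 3, 5]


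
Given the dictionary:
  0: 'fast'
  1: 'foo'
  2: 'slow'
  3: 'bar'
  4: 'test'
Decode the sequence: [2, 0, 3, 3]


Look up each index in the dictionary:
  2 -> 'slow'
  0 -> 'fast'
  3 -> 'bar'
  3 -> 'bar'

Decoded: "slow fast bar bar"


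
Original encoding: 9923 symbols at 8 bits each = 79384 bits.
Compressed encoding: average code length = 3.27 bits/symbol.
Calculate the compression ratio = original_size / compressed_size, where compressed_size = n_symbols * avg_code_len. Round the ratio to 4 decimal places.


original_size = n_symbols * orig_bits = 9923 * 8 = 79384 bits
compressed_size = n_symbols * avg_code_len = 9923 * 3.27 = 32448.21 bits
ratio = original_size / compressed_size = 79384 / 32448.21 = 2.4465

Compression ratio = 2.4465


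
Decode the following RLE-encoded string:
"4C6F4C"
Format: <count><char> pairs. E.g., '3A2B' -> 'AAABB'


Expanding each <count><char> pair:
  4C -> 'CCCC'
  6F -> 'FFFFFF'
  4C -> 'CCCC'

Decoded = CCCCFFFFFFCCCC


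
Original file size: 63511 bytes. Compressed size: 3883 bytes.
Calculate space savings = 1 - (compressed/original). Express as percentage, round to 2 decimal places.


ratio = compressed/original = 3883/63511 = 0.061139
savings = 1 - ratio = 1 - 0.061139 = 0.938861
as a percentage: 0.938861 * 100 = 93.89%

Space savings = 1 - 3883/63511 = 93.89%


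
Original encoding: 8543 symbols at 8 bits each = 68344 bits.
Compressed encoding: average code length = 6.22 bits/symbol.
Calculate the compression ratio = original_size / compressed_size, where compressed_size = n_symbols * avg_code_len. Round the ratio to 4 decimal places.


original_size = n_symbols * orig_bits = 8543 * 8 = 68344 bits
compressed_size = n_symbols * avg_code_len = 8543 * 6.22 = 53137.46 bits
ratio = original_size / compressed_size = 68344 / 53137.46 = 1.2862

Compression ratio = 1.2862


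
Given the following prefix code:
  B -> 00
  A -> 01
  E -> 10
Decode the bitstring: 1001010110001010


Decoding step by step:
Bits 10 -> E
Bits 01 -> A
Bits 01 -> A
Bits 01 -> A
Bits 10 -> E
Bits 00 -> B
Bits 10 -> E
Bits 10 -> E


Decoded message: EAAAEBEE


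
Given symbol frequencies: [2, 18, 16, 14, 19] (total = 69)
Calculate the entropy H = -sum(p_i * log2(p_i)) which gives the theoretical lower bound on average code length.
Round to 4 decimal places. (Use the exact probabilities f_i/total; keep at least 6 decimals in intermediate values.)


Per-symbol terms -p_i * log2(p_i) with p_i = f_i/69:
  p = 2/69 = 0.028986: log2(p) = -5.108524, -p*log2(p) = 0.148073
  p = 18/69 = 0.260870: log2(p) = -1.938599, -p*log2(p) = 0.505722
  p = 16/69 = 0.231884: log2(p) = -2.108524, -p*log2(p) = 0.488933
  p = 14/69 = 0.202899: log2(p) = -2.301170, -p*log2(p) = 0.466904
  p = 19/69 = 0.275362: log2(p) = -1.860597, -p*log2(p) = 0.512338
H = 0.148073 + 0.505722 + 0.488933 + 0.466904 + 0.512338 = 2.121970

H = 2.122 bits/symbol


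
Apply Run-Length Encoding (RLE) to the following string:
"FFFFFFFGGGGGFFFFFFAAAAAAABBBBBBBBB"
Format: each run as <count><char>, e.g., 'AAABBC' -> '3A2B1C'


Scanning runs left to right:
  i=0: run of 'F' x 7 -> '7F'
  i=7: run of 'G' x 5 -> '5G'
  i=12: run of 'F' x 6 -> '6F'
  i=18: run of 'A' x 7 -> '7A'
  i=25: run of 'B' x 9 -> '9B'

RLE = 7F5G6F7A9B


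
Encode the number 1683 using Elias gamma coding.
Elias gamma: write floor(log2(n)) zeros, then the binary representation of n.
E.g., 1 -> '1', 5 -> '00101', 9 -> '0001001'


num_bits = floor(log2(1683)) + 1 = 11
leading_zeros = num_bits - 1 = 10
binary(1683) = 11010010011

Elias gamma(1683) = '0000000000' + '11010010011' = 000000000011010010011 (21 bits)


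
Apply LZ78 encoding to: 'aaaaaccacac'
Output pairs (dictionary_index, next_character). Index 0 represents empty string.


LZ78 encoding steps:
Dictionary: {0: ''}
Step 1: w='' (idx 0), next='a' -> output (0, 'a'), add 'a' as idx 1
Step 2: w='a' (idx 1), next='a' -> output (1, 'a'), add 'aa' as idx 2
Step 3: w='aa' (idx 2), next='c' -> output (2, 'c'), add 'aac' as idx 3
Step 4: w='' (idx 0), next='c' -> output (0, 'c'), add 'c' as idx 4
Step 5: w='a' (idx 1), next='c' -> output (1, 'c'), add 'ac' as idx 5
Step 6: w='ac' (idx 5), end of input -> output (5, '')


Encoded: [(0, 'a'), (1, 'a'), (2, 'c'), (0, 'c'), (1, 'c'), (5, '')]


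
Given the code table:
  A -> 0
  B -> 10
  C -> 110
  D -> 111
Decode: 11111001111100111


Decoding:
111 -> D
110 -> C
0 -> A
111 -> D
110 -> C
0 -> A
111 -> D


Result: DCADCAD


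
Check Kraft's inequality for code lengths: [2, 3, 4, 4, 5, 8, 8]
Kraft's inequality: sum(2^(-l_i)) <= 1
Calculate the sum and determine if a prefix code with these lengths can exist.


Sum = 2^(-2) + 2^(-3) + 2^(-4) + 2^(-4) + 2^(-5) + 2^(-8) + 2^(-8)
    = 0.25 + 0.125 + 0.0625 + 0.0625 + 0.03125 + 0.00390625 + 0.00390625
    = 138/256 = 0.5390625
Since 0.5390625 <= 1, Kraft's inequality IS satisfied.
A prefix code with these lengths CAN exist.

Kraft sum = 0.5390625. Satisfied.


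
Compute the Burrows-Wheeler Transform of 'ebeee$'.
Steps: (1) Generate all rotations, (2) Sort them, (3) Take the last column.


Rotations (sorted):
  0: $ebeee -> last char: e
  1: beee$e -> last char: e
  2: e$ebee -> last char: e
  3: ebeee$ -> last char: $
  4: ee$ebe -> last char: e
  5: eee$eb -> last char: b


BWT = eee$eb


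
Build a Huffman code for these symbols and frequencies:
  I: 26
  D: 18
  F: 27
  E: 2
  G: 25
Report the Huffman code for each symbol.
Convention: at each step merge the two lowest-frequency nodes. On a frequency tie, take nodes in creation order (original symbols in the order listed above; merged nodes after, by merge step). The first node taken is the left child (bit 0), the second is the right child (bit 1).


Huffman tree construction:
Step 1: Merge E(2) + D(18) = 20
Step 2: Merge (E+D)(20) + G(25) = 45
Step 3: Merge I(26) + F(27) = 53
Step 4: Merge ((E+D)+G)(45) + (I+F)(53) = 98
Read each symbol's code off the tree from the root (left child = 0, right child = 1).

Codes:
  I: 10 (length 2)
  D: 001 (length 3)
  F: 11 (length 2)
  E: 000 (length 3)
  G: 01 (length 2)
Average code length: 216/98 = 2.2041 bits/symbol


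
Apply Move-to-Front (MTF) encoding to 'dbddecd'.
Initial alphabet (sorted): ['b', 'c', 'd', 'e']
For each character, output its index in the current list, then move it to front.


MTF encoding:
'd': index 2 in ['b', 'c', 'd', 'e'] -> ['d', 'b', 'c', 'e']
'b': index 1 in ['d', 'b', 'c', 'e'] -> ['b', 'd', 'c', 'e']
'd': index 1 in ['b', 'd', 'c', 'e'] -> ['d', 'b', 'c', 'e']
'd': index 0 in ['d', 'b', 'c', 'e'] -> ['d', 'b', 'c', 'e']
'e': index 3 in ['d', 'b', 'c', 'e'] -> ['e', 'd', 'b', 'c']
'c': index 3 in ['e', 'd', 'b', 'c'] -> ['c', 'e', 'd', 'b']
'd': index 2 in ['c', 'e', 'd', 'b'] -> ['d', 'c', 'e', 'b']


Output: [2, 1, 1, 0, 3, 3, 2]


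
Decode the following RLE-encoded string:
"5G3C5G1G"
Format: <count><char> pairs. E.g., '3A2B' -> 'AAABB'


Expanding each <count><char> pair:
  5G -> 'GGGGG'
  3C -> 'CCC'
  5G -> 'GGGGG'
  1G -> 'G'

Decoded = GGGGGCCCGGGGGG


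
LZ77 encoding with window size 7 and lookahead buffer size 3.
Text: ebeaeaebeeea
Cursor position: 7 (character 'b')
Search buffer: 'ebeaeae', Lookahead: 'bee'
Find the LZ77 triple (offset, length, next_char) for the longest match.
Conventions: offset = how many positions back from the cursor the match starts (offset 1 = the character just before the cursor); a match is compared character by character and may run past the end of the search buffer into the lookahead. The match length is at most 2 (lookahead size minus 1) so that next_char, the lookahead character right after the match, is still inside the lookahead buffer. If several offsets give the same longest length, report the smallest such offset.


Try each offset into the search buffer:
  offset=1 (pos 6, char 'e'): match length 0
  offset=2 (pos 5, char 'a'): match length 0
  offset=3 (pos 4, char 'e'): match length 0
  offset=4 (pos 3, char 'a'): match length 0
  offset=5 (pos 2, char 'e'): match length 0
  offset=6 (pos 1, char 'b'): match length 2
  offset=7 (pos 0, char 'e'): match length 0
Longest match has length 2 at offset 6.
next_char = character at position 7 + 2 = 9 -> 'e'

Best match: offset=6, length=2 (matching 'be' starting at position 1)
LZ77 triple: (6, 2, 'e')


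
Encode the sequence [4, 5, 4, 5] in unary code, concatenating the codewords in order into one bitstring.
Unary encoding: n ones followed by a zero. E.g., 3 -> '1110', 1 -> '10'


Encode each number as n ones followed by a terminating 0:
  4 -> 11110 (5 bits)
  5 -> 111110 (6 bits)
  4 -> 11110 (5 bits)
  5 -> 111110 (6 bits)
Total length = 5 + 6 + 5 + 6 = 22 bits.

Unary([4, 5, 4, 5]) = 1111011111011110111110 (22 bits)


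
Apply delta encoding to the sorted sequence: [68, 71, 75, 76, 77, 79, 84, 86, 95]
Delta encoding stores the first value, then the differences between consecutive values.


First value: 68
Deltas:
  71 - 68 = 3
  75 - 71 = 4
  76 - 75 = 1
  77 - 76 = 1
  79 - 77 = 2
  84 - 79 = 5
  86 - 84 = 2
  95 - 86 = 9


Delta encoded: [68, 3, 4, 1, 1, 2, 5, 2, 9]


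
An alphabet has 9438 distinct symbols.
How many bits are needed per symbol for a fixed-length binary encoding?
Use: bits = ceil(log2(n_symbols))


log2(9438) = 13.2043
Bracket: 2^13 = 8192 < 9438 <= 2^14 = 16384
So ceil(log2(9438)) = 14

bits = ceil(log2(9438)) = ceil(13.2043) = 14 bits


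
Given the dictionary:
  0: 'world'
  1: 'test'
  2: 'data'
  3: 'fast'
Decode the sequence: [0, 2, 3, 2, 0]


Look up each index in the dictionary:
  0 -> 'world'
  2 -> 'data'
  3 -> 'fast'
  2 -> 'data'
  0 -> 'world'

Decoded: "world data fast data world"


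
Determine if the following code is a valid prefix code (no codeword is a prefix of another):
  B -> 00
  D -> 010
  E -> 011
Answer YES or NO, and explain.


Checking each pair (does one codeword prefix another?):
  B='00' vs D='010': no prefix
  B='00' vs E='011': no prefix
  D='010' vs B='00': no prefix
  D='010' vs E='011': no prefix
  E='011' vs B='00': no prefix
  E='011' vs D='010': no prefix
No violation found over all pairs.

YES -- this is a valid prefix code. No codeword is a prefix of any other codeword.


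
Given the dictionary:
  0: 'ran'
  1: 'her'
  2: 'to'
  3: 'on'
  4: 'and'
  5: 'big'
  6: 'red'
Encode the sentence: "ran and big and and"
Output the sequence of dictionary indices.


Look up each word in the dictionary:
  'ran' -> 0
  'and' -> 4
  'big' -> 5
  'and' -> 4
  'and' -> 4

Encoded: [0, 4, 5, 4, 4]


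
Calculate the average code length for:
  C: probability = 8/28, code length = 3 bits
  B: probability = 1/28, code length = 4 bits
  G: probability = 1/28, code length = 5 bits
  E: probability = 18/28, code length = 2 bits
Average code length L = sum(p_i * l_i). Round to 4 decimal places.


Weighted contributions p_i * l_i:
  C: (8/28) * 3 = 24/28
  B: (1/28) * 4 = 4/28
  G: (1/28) * 5 = 5/28
  E: (18/28) * 2 = 36/28
Sum = (24 + 4 + 5 + 36)/28 = 69/28

L = 69/28 = 2.4643 bits/symbol


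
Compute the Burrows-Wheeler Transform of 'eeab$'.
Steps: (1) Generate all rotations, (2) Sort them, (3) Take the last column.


Rotations (sorted):
  0: $eeab -> last char: b
  1: ab$ee -> last char: e
  2: b$eea -> last char: a
  3: eab$e -> last char: e
  4: eeab$ -> last char: $


BWT = beae$


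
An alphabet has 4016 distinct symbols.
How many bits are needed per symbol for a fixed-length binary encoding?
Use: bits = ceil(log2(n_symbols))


log2(4016) = 11.9715
Bracket: 2^11 = 2048 < 4016 <= 2^12 = 4096
So ceil(log2(4016)) = 12

bits = ceil(log2(4016)) = ceil(11.9715) = 12 bits


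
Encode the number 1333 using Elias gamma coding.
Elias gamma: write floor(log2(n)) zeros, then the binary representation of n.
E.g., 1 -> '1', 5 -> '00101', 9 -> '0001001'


num_bits = floor(log2(1333)) + 1 = 11
leading_zeros = num_bits - 1 = 10
binary(1333) = 10100110101

Elias gamma(1333) = '0000000000' + '10100110101' = 000000000010100110101 (21 bits)


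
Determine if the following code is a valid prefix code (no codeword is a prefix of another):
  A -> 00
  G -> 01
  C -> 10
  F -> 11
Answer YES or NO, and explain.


Checking each pair (does one codeword prefix another?):
  A='00' vs G='01': no prefix
  A='00' vs C='10': no prefix
  A='00' vs F='11': no prefix
  G='01' vs A='00': no prefix
  G='01' vs C='10': no prefix
  G='01' vs F='11': no prefix
  C='10' vs A='00': no prefix
  C='10' vs G='01': no prefix
  C='10' vs F='11': no prefix
  F='11' vs A='00': no prefix
  F='11' vs G='01': no prefix
  F='11' vs C='10': no prefix
No violation found over all pairs.

YES -- this is a valid prefix code. No codeword is a prefix of any other codeword.


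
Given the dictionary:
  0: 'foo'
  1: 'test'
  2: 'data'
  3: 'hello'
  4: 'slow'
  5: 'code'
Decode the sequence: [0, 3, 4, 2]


Look up each index in the dictionary:
  0 -> 'foo'
  3 -> 'hello'
  4 -> 'slow'
  2 -> 'data'

Decoded: "foo hello slow data"


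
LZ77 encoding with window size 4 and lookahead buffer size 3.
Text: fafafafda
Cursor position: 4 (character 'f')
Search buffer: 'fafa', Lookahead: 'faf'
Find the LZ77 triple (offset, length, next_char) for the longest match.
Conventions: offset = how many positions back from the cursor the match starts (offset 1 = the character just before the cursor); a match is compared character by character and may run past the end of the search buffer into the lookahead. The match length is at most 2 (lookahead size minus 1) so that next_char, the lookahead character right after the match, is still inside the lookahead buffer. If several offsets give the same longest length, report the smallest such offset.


Try each offset into the search buffer:
  offset=1 (pos 3, char 'a'): match length 0
  offset=2 (pos 2, char 'f'): match length 2
  offset=3 (pos 1, char 'a'): match length 0
  offset=4 (pos 0, char 'f'): match length 2
Longest match has length 2, found at offsets 2, 4; take the smallest, offset 2.
next_char = character at position 4 + 2 = 6 -> 'f'

Best match: offset=2, length=2 (matching 'fa' starting at position 2)
LZ77 triple: (2, 2, 'f')


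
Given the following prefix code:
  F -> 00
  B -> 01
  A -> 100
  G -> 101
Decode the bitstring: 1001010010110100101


Decoding step by step:
Bits 100 -> A
Bits 101 -> G
Bits 00 -> F
Bits 101 -> G
Bits 101 -> G
Bits 00 -> F
Bits 101 -> G


Decoded message: AGFGGFG


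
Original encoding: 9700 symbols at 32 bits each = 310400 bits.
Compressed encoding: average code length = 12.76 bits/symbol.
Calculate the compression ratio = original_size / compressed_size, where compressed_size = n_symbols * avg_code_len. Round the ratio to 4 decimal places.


original_size = n_symbols * orig_bits = 9700 * 32 = 310400 bits
compressed_size = n_symbols * avg_code_len = 9700 * 12.76 = 123772.0 bits
ratio = original_size / compressed_size = 310400 / 123772.0 = 2.5078

Compression ratio = 2.5078


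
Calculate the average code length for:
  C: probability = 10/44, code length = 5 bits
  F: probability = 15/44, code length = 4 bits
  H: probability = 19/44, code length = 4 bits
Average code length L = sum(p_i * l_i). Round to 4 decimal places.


Weighted contributions p_i * l_i:
  C: (10/44) * 5 = 50/44
  F: (15/44) * 4 = 60/44
  H: (19/44) * 4 = 76/44
Sum = (50 + 60 + 76)/44 = 186/44

L = 186/44 = 4.2273 bits/symbol


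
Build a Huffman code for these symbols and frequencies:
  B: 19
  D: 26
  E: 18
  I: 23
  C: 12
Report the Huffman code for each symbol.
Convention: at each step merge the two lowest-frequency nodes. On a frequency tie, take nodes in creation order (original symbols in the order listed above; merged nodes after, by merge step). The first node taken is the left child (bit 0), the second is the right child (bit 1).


Huffman tree construction:
Step 1: Merge C(12) + E(18) = 30
Step 2: Merge B(19) + I(23) = 42
Step 3: Merge D(26) + (C+E)(30) = 56
Step 4: Merge (B+I)(42) + (D+(C+E))(56) = 98
Read each symbol's code off the tree from the root (left child = 0, right child = 1).

Codes:
  B: 00 (length 2)
  D: 10 (length 2)
  E: 111 (length 3)
  I: 01 (length 2)
  C: 110 (length 3)
Average code length: 226/98 = 2.3061 bits/symbol


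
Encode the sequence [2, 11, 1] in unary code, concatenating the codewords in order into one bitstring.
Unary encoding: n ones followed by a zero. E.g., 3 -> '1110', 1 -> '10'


Encode each number as n ones followed by a terminating 0:
  2 -> 110 (3 bits)
  11 -> 111111111110 (12 bits)
  1 -> 10 (2 bits)
Total length = 3 + 12 + 2 = 17 bits.

Unary([2, 11, 1]) = 11011111111111010 (17 bits)


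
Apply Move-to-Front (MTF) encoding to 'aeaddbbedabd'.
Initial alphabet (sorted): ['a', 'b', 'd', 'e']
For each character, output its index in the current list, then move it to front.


MTF encoding:
'a': index 0 in ['a', 'b', 'd', 'e'] -> ['a', 'b', 'd', 'e']
'e': index 3 in ['a', 'b', 'd', 'e'] -> ['e', 'a', 'b', 'd']
'a': index 1 in ['e', 'a', 'b', 'd'] -> ['a', 'e', 'b', 'd']
'd': index 3 in ['a', 'e', 'b', 'd'] -> ['d', 'a', 'e', 'b']
'd': index 0 in ['d', 'a', 'e', 'b'] -> ['d', 'a', 'e', 'b']
'b': index 3 in ['d', 'a', 'e', 'b'] -> ['b', 'd', 'a', 'e']
'b': index 0 in ['b', 'd', 'a', 'e'] -> ['b', 'd', 'a', 'e']
'e': index 3 in ['b', 'd', 'a', 'e'] -> ['e', 'b', 'd', 'a']
'd': index 2 in ['e', 'b', 'd', 'a'] -> ['d', 'e', 'b', 'a']
'a': index 3 in ['d', 'e', 'b', 'a'] -> ['a', 'd', 'e', 'b']
'b': index 3 in ['a', 'd', 'e', 'b'] -> ['b', 'a', 'd', 'e']
'd': index 2 in ['b', 'a', 'd', 'e'] -> ['d', 'b', 'a', 'e']


Output: [0, 3, 1, 3, 0, 3, 0, 3, 2, 3, 3, 2]


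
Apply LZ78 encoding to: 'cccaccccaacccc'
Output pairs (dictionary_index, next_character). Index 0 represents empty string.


LZ78 encoding steps:
Dictionary: {0: ''}
Step 1: w='' (idx 0), next='c' -> output (0, 'c'), add 'c' as idx 1
Step 2: w='c' (idx 1), next='c' -> output (1, 'c'), add 'cc' as idx 2
Step 3: w='' (idx 0), next='a' -> output (0, 'a'), add 'a' as idx 3
Step 4: w='cc' (idx 2), next='c' -> output (2, 'c'), add 'ccc' as idx 4
Step 5: w='c' (idx 1), next='a' -> output (1, 'a'), add 'ca' as idx 5
Step 6: w='a' (idx 3), next='c' -> output (3, 'c'), add 'ac' as idx 6
Step 7: w='ccc' (idx 4), end of input -> output (4, '')


Encoded: [(0, 'c'), (1, 'c'), (0, 'a'), (2, 'c'), (1, 'a'), (3, 'c'), (4, '')]


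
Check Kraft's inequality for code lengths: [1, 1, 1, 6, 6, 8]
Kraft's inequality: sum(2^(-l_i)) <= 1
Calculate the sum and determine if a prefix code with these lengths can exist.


Sum = 2^(-1) + 2^(-1) + 2^(-1) + 2^(-6) + 2^(-6) + 2^(-8)
    = 0.5 + 0.5 + 0.5 + 0.015625 + 0.015625 + 0.00390625
    = 393/256 = 1.53515625
Since 1.53515625 > 1, Kraft's inequality is NOT satisfied.
A prefix code with these lengths CANNOT exist.

Kraft sum = 1.53515625. Not satisfied.


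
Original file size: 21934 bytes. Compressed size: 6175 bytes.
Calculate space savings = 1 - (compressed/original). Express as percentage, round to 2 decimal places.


ratio = compressed/original = 6175/21934 = 0.281526
savings = 1 - ratio = 1 - 0.281526 = 0.718474
as a percentage: 0.718474 * 100 = 71.85%

Space savings = 1 - 6175/21934 = 71.85%


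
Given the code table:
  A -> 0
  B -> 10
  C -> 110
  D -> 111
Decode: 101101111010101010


Decoding:
10 -> B
110 -> C
111 -> D
10 -> B
10 -> B
10 -> B
10 -> B
10 -> B


Result: BCDBBBBB


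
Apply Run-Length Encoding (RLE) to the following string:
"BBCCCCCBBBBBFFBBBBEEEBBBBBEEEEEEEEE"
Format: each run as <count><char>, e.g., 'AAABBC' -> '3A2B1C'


Scanning runs left to right:
  i=0: run of 'B' x 2 -> '2B'
  i=2: run of 'C' x 5 -> '5C'
  i=7: run of 'B' x 5 -> '5B'
  i=12: run of 'F' x 2 -> '2F'
  i=14: run of 'B' x 4 -> '4B'
  i=18: run of 'E' x 3 -> '3E'
  i=21: run of 'B' x 5 -> '5B'
  i=26: run of 'E' x 9 -> '9E'

RLE = 2B5C5B2F4B3E5B9E


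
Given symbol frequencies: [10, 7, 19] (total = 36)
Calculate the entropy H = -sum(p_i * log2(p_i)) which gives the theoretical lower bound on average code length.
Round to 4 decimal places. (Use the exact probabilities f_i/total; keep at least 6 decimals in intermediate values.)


Per-symbol terms -p_i * log2(p_i) with p_i = f_i/36:
  p = 10/36 = 0.277778: log2(p) = -1.847997, -p*log2(p) = 0.513332
  p = 7/36 = 0.194444: log2(p) = -2.362570, -p*log2(p) = 0.459389
  p = 19/36 = 0.527778: log2(p) = -0.921997, -p*log2(p) = 0.486610
H = 0.513332 + 0.459389 + 0.486610 = 1.459331

H = 1.4593 bits/symbol


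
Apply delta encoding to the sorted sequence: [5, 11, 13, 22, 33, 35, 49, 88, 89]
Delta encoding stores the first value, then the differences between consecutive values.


First value: 5
Deltas:
  11 - 5 = 6
  13 - 11 = 2
  22 - 13 = 9
  33 - 22 = 11
  35 - 33 = 2
  49 - 35 = 14
  88 - 49 = 39
  89 - 88 = 1


Delta encoded: [5, 6, 2, 9, 11, 2, 14, 39, 1]


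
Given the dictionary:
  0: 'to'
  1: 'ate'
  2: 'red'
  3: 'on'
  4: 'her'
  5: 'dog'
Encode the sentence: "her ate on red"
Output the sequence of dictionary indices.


Look up each word in the dictionary:
  'her' -> 4
  'ate' -> 1
  'on' -> 3
  'red' -> 2

Encoded: [4, 1, 3, 2]


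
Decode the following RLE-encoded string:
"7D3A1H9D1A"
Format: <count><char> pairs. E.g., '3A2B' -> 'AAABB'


Expanding each <count><char> pair:
  7D -> 'DDDDDDD'
  3A -> 'AAA'
  1H -> 'H'
  9D -> 'DDDDDDDDD'
  1A -> 'A'

Decoded = DDDDDDDAAAHDDDDDDDDDA


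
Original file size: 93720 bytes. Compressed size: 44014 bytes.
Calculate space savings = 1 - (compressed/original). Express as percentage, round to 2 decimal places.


ratio = compressed/original = 44014/93720 = 0.469633
savings = 1 - ratio = 1 - 0.469633 = 0.530367
as a percentage: 0.530367 * 100 = 53.04%

Space savings = 1 - 44014/93720 = 53.04%


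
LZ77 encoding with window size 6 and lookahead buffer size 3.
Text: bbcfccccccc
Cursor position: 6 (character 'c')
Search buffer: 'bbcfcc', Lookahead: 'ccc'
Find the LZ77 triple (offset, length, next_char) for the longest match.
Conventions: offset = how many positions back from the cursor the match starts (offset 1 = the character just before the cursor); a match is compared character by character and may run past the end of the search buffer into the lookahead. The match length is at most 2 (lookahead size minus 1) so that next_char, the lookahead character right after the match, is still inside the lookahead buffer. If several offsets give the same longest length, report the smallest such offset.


Try each offset into the search buffer:
  offset=1 (pos 5, char 'c'): match length 2
  offset=2 (pos 4, char 'c'): match length 2
  offset=3 (pos 3, char 'f'): match length 0
  offset=4 (pos 2, char 'c'): match length 1
  offset=5 (pos 1, char 'b'): match length 0
  offset=6 (pos 0, char 'b'): match length 0
Longest match has length 2, found at offsets 1, 2; take the smallest, offset 1.
next_char = character at position 6 + 2 = 8 -> 'c'

Best match: offset=1, length=2 (matching 'cc' starting at position 5)
LZ77 triple: (1, 2, 'c')


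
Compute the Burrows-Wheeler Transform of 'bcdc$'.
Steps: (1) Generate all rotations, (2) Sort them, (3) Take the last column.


Rotations (sorted):
  0: $bcdc -> last char: c
  1: bcdc$ -> last char: $
  2: c$bcd -> last char: d
  3: cdc$b -> last char: b
  4: dc$bc -> last char: c


BWT = c$dbc


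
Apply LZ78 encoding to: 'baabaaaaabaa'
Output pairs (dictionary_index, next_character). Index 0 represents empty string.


LZ78 encoding steps:
Dictionary: {0: ''}
Step 1: w='' (idx 0), next='b' -> output (0, 'b'), add 'b' as idx 1
Step 2: w='' (idx 0), next='a' -> output (0, 'a'), add 'a' as idx 2
Step 3: w='a' (idx 2), next='b' -> output (2, 'b'), add 'ab' as idx 3
Step 4: w='a' (idx 2), next='a' -> output (2, 'a'), add 'aa' as idx 4
Step 5: w='aa' (idx 4), next='a' -> output (4, 'a'), add 'aaa' as idx 5
Step 6: w='b' (idx 1), next='a' -> output (1, 'a'), add 'ba' as idx 6
Step 7: w='a' (idx 2), end of input -> output (2, '')


Encoded: [(0, 'b'), (0, 'a'), (2, 'b'), (2, 'a'), (4, 'a'), (1, 'a'), (2, '')]


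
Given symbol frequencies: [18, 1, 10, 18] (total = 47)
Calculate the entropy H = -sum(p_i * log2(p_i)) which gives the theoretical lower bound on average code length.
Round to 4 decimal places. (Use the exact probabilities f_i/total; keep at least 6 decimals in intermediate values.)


Per-symbol terms -p_i * log2(p_i) with p_i = f_i/47:
  p = 18/47 = 0.382979: log2(p) = -1.384664, -p*log2(p) = 0.530297
  p = 1/47 = 0.021277: log2(p) = -5.554589, -p*log2(p) = 0.118183
  p = 10/47 = 0.212766: log2(p) = -2.232661, -p*log2(p) = 0.475034
  p = 18/47 = 0.382979: log2(p) = -1.384664, -p*log2(p) = 0.530297
H = 0.530297 + 0.118183 + 0.475034 + 0.530297 = 1.653811

H = 1.6538 bits/symbol


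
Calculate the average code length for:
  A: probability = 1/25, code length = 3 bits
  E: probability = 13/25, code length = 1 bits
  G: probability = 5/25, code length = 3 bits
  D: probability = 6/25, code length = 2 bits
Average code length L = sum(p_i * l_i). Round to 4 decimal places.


Weighted contributions p_i * l_i:
  A: (1/25) * 3 = 3/25
  E: (13/25) * 1 = 13/25
  G: (5/25) * 3 = 15/25
  D: (6/25) * 2 = 12/25
Sum = (3 + 13 + 15 + 12)/25 = 43/25

L = 43/25 = 1.7200 bits/symbol


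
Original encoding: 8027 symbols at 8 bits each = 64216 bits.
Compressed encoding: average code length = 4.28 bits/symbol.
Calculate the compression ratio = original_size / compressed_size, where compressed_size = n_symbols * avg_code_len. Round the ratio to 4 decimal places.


original_size = n_symbols * orig_bits = 8027 * 8 = 64216 bits
compressed_size = n_symbols * avg_code_len = 8027 * 4.28 = 34355.56 bits
ratio = original_size / compressed_size = 64216 / 34355.56 = 1.8692

Compression ratio = 1.8692


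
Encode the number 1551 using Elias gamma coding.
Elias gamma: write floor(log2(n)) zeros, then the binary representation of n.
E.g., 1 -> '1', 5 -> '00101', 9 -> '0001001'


num_bits = floor(log2(1551)) + 1 = 11
leading_zeros = num_bits - 1 = 10
binary(1551) = 11000001111

Elias gamma(1551) = '0000000000' + '11000001111' = 000000000011000001111 (21 bits)


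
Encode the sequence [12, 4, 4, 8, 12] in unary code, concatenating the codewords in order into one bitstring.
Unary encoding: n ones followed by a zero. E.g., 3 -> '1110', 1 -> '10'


Encode each number as n ones followed by a terminating 0:
  12 -> 1111111111110 (13 bits)
  4 -> 11110 (5 bits)
  4 -> 11110 (5 bits)
  8 -> 111111110 (9 bits)
  12 -> 1111111111110 (13 bits)
Total length = 13 + 5 + 5 + 9 + 13 = 45 bits.

Unary([12, 4, 4, 8, 12]) = 111111111111011110111101111111101111111111110 (45 bits)


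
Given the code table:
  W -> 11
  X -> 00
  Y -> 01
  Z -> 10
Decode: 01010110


Decoding:
01 -> Y
01 -> Y
01 -> Y
10 -> Z


Result: YYYZ


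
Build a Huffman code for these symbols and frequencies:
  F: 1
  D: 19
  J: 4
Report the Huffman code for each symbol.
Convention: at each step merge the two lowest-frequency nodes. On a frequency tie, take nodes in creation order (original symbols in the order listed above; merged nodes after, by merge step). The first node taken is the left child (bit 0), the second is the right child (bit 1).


Huffman tree construction:
Step 1: Merge F(1) + J(4) = 5
Step 2: Merge (F+J)(5) + D(19) = 24
Read each symbol's code off the tree from the root (left child = 0, right child = 1).

Codes:
  F: 00 (length 2)
  D: 1 (length 1)
  J: 01 (length 2)
Average code length: 29/24 = 1.2083 bits/symbol


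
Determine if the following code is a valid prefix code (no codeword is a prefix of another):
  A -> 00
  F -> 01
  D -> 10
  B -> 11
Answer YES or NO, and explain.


Checking each pair (does one codeword prefix another?):
  A='00' vs F='01': no prefix
  A='00' vs D='10': no prefix
  A='00' vs B='11': no prefix
  F='01' vs A='00': no prefix
  F='01' vs D='10': no prefix
  F='01' vs B='11': no prefix
  D='10' vs A='00': no prefix
  D='10' vs F='01': no prefix
  D='10' vs B='11': no prefix
  B='11' vs A='00': no prefix
  B='11' vs F='01': no prefix
  B='11' vs D='10': no prefix
No violation found over all pairs.

YES -- this is a valid prefix code. No codeword is a prefix of any other codeword.


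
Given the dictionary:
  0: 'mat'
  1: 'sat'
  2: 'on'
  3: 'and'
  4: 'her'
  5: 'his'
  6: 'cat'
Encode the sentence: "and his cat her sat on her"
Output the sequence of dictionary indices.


Look up each word in the dictionary:
  'and' -> 3
  'his' -> 5
  'cat' -> 6
  'her' -> 4
  'sat' -> 1
  'on' -> 2
  'her' -> 4

Encoded: [3, 5, 6, 4, 1, 2, 4]


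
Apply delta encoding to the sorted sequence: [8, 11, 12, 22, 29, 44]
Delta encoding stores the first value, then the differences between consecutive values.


First value: 8
Deltas:
  11 - 8 = 3
  12 - 11 = 1
  22 - 12 = 10
  29 - 22 = 7
  44 - 29 = 15


Delta encoded: [8, 3, 1, 10, 7, 15]


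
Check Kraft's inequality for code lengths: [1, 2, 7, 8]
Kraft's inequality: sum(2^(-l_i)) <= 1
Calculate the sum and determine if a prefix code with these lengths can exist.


Sum = 2^(-1) + 2^(-2) + 2^(-7) + 2^(-8)
    = 0.5 + 0.25 + 0.0078125 + 0.00390625
    = 195/256 = 0.76171875
Since 0.76171875 <= 1, Kraft's inequality IS satisfied.
A prefix code with these lengths CAN exist.

Kraft sum = 0.76171875. Satisfied.


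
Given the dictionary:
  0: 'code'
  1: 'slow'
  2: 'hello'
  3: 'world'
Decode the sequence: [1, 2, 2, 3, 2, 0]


Look up each index in the dictionary:
  1 -> 'slow'
  2 -> 'hello'
  2 -> 'hello'
  3 -> 'world'
  2 -> 'hello'
  0 -> 'code'

Decoded: "slow hello hello world hello code"


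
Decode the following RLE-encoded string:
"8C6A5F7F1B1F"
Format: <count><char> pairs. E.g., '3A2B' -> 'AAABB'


Expanding each <count><char> pair:
  8C -> 'CCCCCCCC'
  6A -> 'AAAAAA'
  5F -> 'FFFFF'
  7F -> 'FFFFFFF'
  1B -> 'B'
  1F -> 'F'

Decoded = CCCCCCCCAAAAAAFFFFFFFFFFFFBF


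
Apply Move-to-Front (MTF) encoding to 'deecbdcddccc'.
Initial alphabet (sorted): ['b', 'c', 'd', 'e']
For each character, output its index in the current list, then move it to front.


MTF encoding:
'd': index 2 in ['b', 'c', 'd', 'e'] -> ['d', 'b', 'c', 'e']
'e': index 3 in ['d', 'b', 'c', 'e'] -> ['e', 'd', 'b', 'c']
'e': index 0 in ['e', 'd', 'b', 'c'] -> ['e', 'd', 'b', 'c']
'c': index 3 in ['e', 'd', 'b', 'c'] -> ['c', 'e', 'd', 'b']
'b': index 3 in ['c', 'e', 'd', 'b'] -> ['b', 'c', 'e', 'd']
'd': index 3 in ['b', 'c', 'e', 'd'] -> ['d', 'b', 'c', 'e']
'c': index 2 in ['d', 'b', 'c', 'e'] -> ['c', 'd', 'b', 'e']
'd': index 1 in ['c', 'd', 'b', 'e'] -> ['d', 'c', 'b', 'e']
'd': index 0 in ['d', 'c', 'b', 'e'] -> ['d', 'c', 'b', 'e']
'c': index 1 in ['d', 'c', 'b', 'e'] -> ['c', 'd', 'b', 'e']
'c': index 0 in ['c', 'd', 'b', 'e'] -> ['c', 'd', 'b', 'e']
'c': index 0 in ['c', 'd', 'b', 'e'] -> ['c', 'd', 'b', 'e']


Output: [2, 3, 0, 3, 3, 3, 2, 1, 0, 1, 0, 0]


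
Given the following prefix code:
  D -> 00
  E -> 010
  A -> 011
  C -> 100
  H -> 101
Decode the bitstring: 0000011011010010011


Decoding step by step:
Bits 00 -> D
Bits 00 -> D
Bits 011 -> A
Bits 011 -> A
Bits 010 -> E
Bits 010 -> E
Bits 011 -> A


Decoded message: DDAAEEA


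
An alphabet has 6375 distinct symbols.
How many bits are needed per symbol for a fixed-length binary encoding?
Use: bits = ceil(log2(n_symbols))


log2(6375) = 12.6382
Bracket: 2^12 = 4096 < 6375 <= 2^13 = 8192
So ceil(log2(6375)) = 13

bits = ceil(log2(6375)) = ceil(12.6382) = 13 bits


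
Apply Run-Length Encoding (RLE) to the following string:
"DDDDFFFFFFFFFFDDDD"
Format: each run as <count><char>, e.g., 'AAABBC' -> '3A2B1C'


Scanning runs left to right:
  i=0: run of 'D' x 4 -> '4D'
  i=4: run of 'F' x 10 -> '10F'
  i=14: run of 'D' x 4 -> '4D'

RLE = 4D10F4D


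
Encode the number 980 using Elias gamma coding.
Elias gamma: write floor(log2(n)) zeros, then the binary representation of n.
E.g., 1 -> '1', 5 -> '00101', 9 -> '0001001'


num_bits = floor(log2(980)) + 1 = 10
leading_zeros = num_bits - 1 = 9
binary(980) = 1111010100

Elias gamma(980) = '000000000' + '1111010100' = 0000000001111010100 (19 bits)


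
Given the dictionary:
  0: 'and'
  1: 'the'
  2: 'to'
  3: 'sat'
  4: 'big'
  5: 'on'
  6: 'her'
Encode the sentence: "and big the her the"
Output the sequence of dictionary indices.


Look up each word in the dictionary:
  'and' -> 0
  'big' -> 4
  'the' -> 1
  'her' -> 6
  'the' -> 1

Encoded: [0, 4, 1, 6, 1]
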